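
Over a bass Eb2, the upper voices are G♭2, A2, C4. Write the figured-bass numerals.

The notes Eb, Gb, A, C stack in thirds as A–C–Eb–Gb — an A diminished seventh chord. The bass Eb is the fifth, so this is second inversion: figured 4/3.

4/3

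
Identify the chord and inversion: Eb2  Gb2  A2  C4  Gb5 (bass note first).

Reducing to letter names: Eb, Gb, A, C. These stack in thirds as A–C–Eb–Gb — an A diminished seventh chord.
Eb is the fifth of A diminished seventh; fifth in the bass means second inversion (figured bass 4/3).

A diminished seventh, second inversion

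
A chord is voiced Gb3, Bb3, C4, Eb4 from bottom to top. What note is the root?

Gb, Bb, C, Eb are the tones of a C half-diminished seventh chord (C–Eb–Gb–Bb), making C the root.

C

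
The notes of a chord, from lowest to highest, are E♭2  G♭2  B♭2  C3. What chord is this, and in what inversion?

The pitch classes Eb, Gb, Bb, C arrange in thirds as C–Eb–Gb–Bb: a C half-diminished seventh chord.
With the third (Eb) in the bass, the chord is in first inversion (figured bass 6/5).

C half-diminished seventh, first inversion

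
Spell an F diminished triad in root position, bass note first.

F, Ab, Cb

F diminished is F–Ab–Cb. Root position puts the root (F) in the bass, with the remaining tones above: F, Ab, Cb.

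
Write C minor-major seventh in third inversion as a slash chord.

Cm(maj7)/B

Third inversion of C minor-major seventh has the seventh (B) in the bass. As a slash chord: Cm(maj7)/B.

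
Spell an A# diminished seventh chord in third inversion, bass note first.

G, A#, C#, E

Spelling A# diminished seventh: A#–C#–E–G. In third inversion the seventh is bass, giving G, A#, C#, E from the bottom.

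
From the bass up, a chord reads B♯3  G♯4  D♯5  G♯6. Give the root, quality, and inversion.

G# major, first inversion

Reducing to letter names: B#, G#, D#. These stack in thirds as G#–B#–D# — a G# major triad.
B# is the third of G# major; third in the bass means first inversion (figured bass 6).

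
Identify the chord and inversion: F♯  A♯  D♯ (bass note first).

Reducing to letter names: F#, A#, D#. These stack in thirds as D#–F#–A# — a D# minor triad.
F# is the third of D# minor; third in the bass means first inversion (figured bass 6).

D# minor, first inversion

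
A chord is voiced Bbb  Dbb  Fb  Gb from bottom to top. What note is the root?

Gb

The distinct letter names are Bbb, Dbb, Fb, Gb. Arranged as a stack of thirds they read Gb–Bbb–Dbb–Fb, so Gb is the root (a Gb half-diminished seventh chord).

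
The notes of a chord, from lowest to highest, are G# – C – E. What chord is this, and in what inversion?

Reducing to letter names: G#, C, E. These stack in thirds as C–E–G# — a C augmented triad.
The lowest note is G#, the fifth of the chord, so this is second inversion (figured bass 6/4).

C augmented, second inversion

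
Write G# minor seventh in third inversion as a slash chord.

G#m7/F#

Third inversion of G# minor seventh has the seventh (F#) in the bass. As a slash chord: G#m7/F#.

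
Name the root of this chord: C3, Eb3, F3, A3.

F

C, Eb, F, A are the tones of an F dominant seventh chord (F–A–C–Eb), making F the root.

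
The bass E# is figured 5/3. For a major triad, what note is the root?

E#

The figures 5/3 mean the root of the chord is in the bass. If E# is the root of a major triad, the root is E# (chord tones E#–G##–B#).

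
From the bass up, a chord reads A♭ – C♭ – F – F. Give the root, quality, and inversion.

Reducing to letter names: Ab, Cb, F. These stack in thirds as F–Ab–Cb — an F diminished triad.
Ab is the third of F diminished; third in the bass means first inversion (figured bass 6).

F diminished, first inversion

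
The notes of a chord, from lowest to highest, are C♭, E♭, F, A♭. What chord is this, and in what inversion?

The distinct note names are Cb, Eb, F, Ab. Stacked in thirds they read F–Ab–Cb–Eb, which is a half-diminished seventh chord on F.
Cb is the fifth of F half-diminished seventh; fifth in the bass means second inversion (figured bass 4/3).

F half-diminished seventh, second inversion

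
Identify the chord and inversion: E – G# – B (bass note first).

E major, root position

The pitch classes E, G#, B arrange in thirds as E–G#–B: an E major triad.
E is the root of E major; root in the bass means root position (figured bass 5/3).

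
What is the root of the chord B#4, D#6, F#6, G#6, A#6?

G#

The distinct letter names are B#, D#, F#, G#, A#. Arranged as a stack of thirds they read G#–B#–D#–F#–A#, so G# is the root (a G# dominant ninth chord).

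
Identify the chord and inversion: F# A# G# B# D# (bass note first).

Reducing to letter names: F#, A#, G#, B#, D#. These stack in thirds as G#–B#–D#–F#–A# — a G# dominant ninth chord.
The lowest note is F#, the seventh of the chord, so this is third inversion.

G# dominant ninth, third inversion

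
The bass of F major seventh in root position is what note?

F major seventh is F–A–C–E. Root position places the root in the bass: F.

F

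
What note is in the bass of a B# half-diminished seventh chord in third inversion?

A#

B# half-diminished seventh is B#–D#–F#–A#. Third inversion places the seventh in the bass: A#.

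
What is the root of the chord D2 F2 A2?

D, F, A are the tones of a D minor triad (D–F–A), making D the root.

D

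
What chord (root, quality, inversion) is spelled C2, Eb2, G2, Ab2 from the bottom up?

The distinct note names are C, Eb, G, Ab. Stacked in thirds they read Ab–C–Eb–G, which is a major seventh chord on Ab.
With the third (C) in the bass, the chord is in first inversion (figured bass 6/5).

Ab major seventh, first inversion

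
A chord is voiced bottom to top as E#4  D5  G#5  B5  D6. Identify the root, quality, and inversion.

E# diminished seventh, root position

The distinct note names are E#, D, G#, B. Stacked in thirds they read E#–G#–B–D, which is a diminished seventh chord on E#.
The lowest note is E#, the root of the chord, so this is root position (figured bass 7).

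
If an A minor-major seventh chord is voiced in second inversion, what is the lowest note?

In second inversion the fifth is lowest. For A minor-major seventh (A–C–E–G#) that is E.

E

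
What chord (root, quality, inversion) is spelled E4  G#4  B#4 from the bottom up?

E augmented, root position

The pitch classes E, G#, B# arrange in thirds as E–G#–B#: an E augmented triad.
E is the root of E augmented; root in the bass means root position (figured bass 5/3).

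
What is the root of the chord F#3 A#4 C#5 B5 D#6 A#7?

Reordering F#, A#, C#, B, D# into stacked thirds gives B–D#–F#–A#–C#; the bottom of that stack, B, is the root.

B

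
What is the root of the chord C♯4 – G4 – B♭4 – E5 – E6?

C#

The distinct letter names are C#, G, Bb, E. Arranged as a stack of thirds they read C#–E–G–Bb, so C# is the root (a C# diminished seventh chord).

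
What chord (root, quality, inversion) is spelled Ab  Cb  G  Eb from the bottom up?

Ab minor-major seventh, root position

The pitch classes Ab, Cb, G, Eb arrange in thirds as Ab–Cb–Eb–G: an Ab minor-major seventh chord.
With the root (Ab) in the bass, the chord is in root position (figured bass 7).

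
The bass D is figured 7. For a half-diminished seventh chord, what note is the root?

The figures 7 mean the root of the chord is in the bass. If D is the root of a half-diminished seventh chord, the root is D (chord tones D–F–Ab–C).

D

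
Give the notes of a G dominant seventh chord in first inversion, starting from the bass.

B, D, F, G

G dominant seventh is G–B–D–F. First inversion puts the third (B) in the bass, with the remaining tones above: B, D, F, G.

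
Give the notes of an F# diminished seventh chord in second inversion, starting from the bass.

C, Eb, F#, A

Spelling F# diminished seventh: F#–A–C–Eb. In second inversion the fifth is bass, giving C, Eb, F#, A from the bottom.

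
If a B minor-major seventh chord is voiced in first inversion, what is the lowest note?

D

B minor-major seventh is B–D–F#–A#. First inversion places the third in the bass: D.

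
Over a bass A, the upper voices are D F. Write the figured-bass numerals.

The notes A, D, F stack in thirds as D–F–A — a D minor triad. The bass A is the fifth, so this is second inversion: figured 6/4.

6/4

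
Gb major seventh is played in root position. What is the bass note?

Gb

In root position the root is lowest. For Gb major seventh (Gb–Bb–Db–F) that is Gb.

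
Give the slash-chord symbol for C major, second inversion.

Second inversion of C major has the fifth (G) in the bass. As a slash chord: Cmaj/G.

Cmaj/G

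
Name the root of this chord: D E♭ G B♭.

Reordering D, Eb, G, Bb into stacked thirds gives Eb–G–Bb–D; the bottom of that stack, Eb, is the root.

Eb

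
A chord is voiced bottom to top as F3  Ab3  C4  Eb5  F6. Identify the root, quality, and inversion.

F minor seventh, root position

The pitch classes F, Ab, C, Eb arrange in thirds as F–Ab–C–Eb: an F minor seventh chord.
F is the root of F minor seventh; root in the bass means root position (figured bass 7).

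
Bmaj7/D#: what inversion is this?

first inversion

Bmaj7/D# means B major seventh with D# in the bass. D# is the third of B major seventh (B–D#–F#–A#), so this is first inversion.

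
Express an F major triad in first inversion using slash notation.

First inversion of F major has the third (A) in the bass. As a slash chord: F/A.

F/A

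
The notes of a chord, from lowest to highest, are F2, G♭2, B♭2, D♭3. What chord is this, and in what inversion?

Reducing to letter names: F, Gb, Bb, Db. These stack in thirds as Gb–Bb–Db–F — a Gb major seventh chord.
The lowest note is F, the seventh of the chord, so this is third inversion (figured bass 4/2).

Gb major seventh, third inversion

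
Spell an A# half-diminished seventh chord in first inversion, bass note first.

The chord tones are A#–C#–E–G#. With the third (C#) lowest for first inversion: C#, E, G#, A#.

C#, E, G#, A#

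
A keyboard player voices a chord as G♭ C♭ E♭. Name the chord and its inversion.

Cb major, second inversion

The pitch classes Gb, Cb, Eb arrange in thirds as Cb–Eb–Gb: a Cb major triad.
The lowest note is Gb, the fifth of the chord, so this is second inversion (figured bass 6/4).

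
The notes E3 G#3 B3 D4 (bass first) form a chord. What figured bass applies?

The notes E, G#, B, D stack in thirds as E–G#–B–D — an E dominant seventh chord. The bass E is the root, so this is root position: figured 7.

7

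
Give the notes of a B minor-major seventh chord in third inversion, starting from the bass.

A#, B, D, F#

The chord tones are B–D–F#–A#. With the seventh (A#) lowest for third inversion: A#, B, D, F#.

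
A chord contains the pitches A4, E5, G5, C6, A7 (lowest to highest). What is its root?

A

Reordering A, E, G, C into stacked thirds gives A–C–E–G; the bottom of that stack, A, is the root.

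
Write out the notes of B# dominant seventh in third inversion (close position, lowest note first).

A#, B#, D##, F##

B# dominant seventh is B#–D##–F##–A#. Third inversion puts the seventh (A#) in the bass, with the remaining tones above: A#, B#, D##, F##.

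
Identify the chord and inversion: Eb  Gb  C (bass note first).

C diminished, first inversion

The pitch classes Eb, Gb, C arrange in thirds as C–Eb–Gb: a C diminished triad.
With the third (Eb) in the bass, the chord is in first inversion (figured bass 6).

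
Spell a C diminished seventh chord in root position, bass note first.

C, Eb, Gb, Bbb

C diminished seventh is C–Eb–Gb–Bbb. Root position puts the root (C) in the bass, with the remaining tones above: C, Eb, Gb, Bbb.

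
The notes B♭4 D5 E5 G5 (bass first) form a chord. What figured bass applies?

4/3

The notes Bb, D, E, G stack in thirds as E–G–Bb–D — an E half-diminished seventh chord. The bass Bb is the fifth, so this is second inversion: figured 4/3.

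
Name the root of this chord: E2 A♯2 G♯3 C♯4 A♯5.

E, A#, G#, C# are the tones of an A# half-diminished seventh chord (A#–C#–E–G#), making A# the root.

A#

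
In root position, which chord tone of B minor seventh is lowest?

In root position the root is lowest. For B minor seventh (B–D–F#–A) that is B.

B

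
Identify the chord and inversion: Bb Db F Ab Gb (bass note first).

Gb major ninth, first inversion

Reducing to letter names: Bb, Db, F, Ab, Gb. These stack in thirds as Gb–Bb–Db–F–Ab — a Gb major ninth chord.
With the third (Bb) in the bass, the chord is in first inversion.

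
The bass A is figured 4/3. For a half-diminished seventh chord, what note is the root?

D#

The figures 4/3 mean the fifth of the chord is in the bass. If A is the fifth of a half-diminished seventh chord, the root is D# (chord tones D#–F#–A–C#).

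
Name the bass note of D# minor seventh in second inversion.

A#

The fifth of D# minor seventh (D#–F#–A#–C#) is A#; that is the bass in second inversion.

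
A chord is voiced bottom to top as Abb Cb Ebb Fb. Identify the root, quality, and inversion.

Fb minor seventh, first inversion

Reducing to letter names: Abb, Cb, Ebb, Fb. These stack in thirds as Fb–Abb–Cb–Ebb — an Fb minor seventh chord.
The lowest note is Abb, the third of the chord, so this is first inversion (figured bass 6/5).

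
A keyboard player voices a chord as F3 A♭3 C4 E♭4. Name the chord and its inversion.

F minor seventh, root position

The distinct note names are F, Ab, C, Eb. Stacked in thirds they read F–Ab–C–Eb, which is a minor seventh chord on F.
F is the root of F minor seventh; root in the bass means root position (figured bass 7).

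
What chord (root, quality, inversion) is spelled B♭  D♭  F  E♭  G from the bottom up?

Eb dominant ninth, second inversion

Reducing to letter names: Bb, Db, F, Eb, G. These stack in thirds as Eb–G–Bb–Db–F — an Eb dominant ninth chord.
The lowest note is Bb, the fifth of the chord, so this is second inversion.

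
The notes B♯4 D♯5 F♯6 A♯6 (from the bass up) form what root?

B#

The distinct letter names are B#, D#, F#, A#. Arranged as a stack of thirds they read B#–D#–F#–A#, so B# is the root (a B# half-diminished seventh chord).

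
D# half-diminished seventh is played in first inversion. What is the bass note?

D# half-diminished seventh is D#–F#–A–C#. First inversion places the third in the bass: F#.

F#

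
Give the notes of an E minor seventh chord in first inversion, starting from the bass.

The chord tones are E–G–B–D. With the third (G) lowest for first inversion: G, B, D, E.

G, B, D, E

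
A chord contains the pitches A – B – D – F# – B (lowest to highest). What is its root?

The distinct letter names are A, B, D, F#. Arranged as a stack of thirds they read B–D–F#–A, so B is the root (a B minor seventh chord).

B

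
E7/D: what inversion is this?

third inversion

E7/D means E dominant seventh with D in the bass. D is the seventh of E dominant seventh (E–G#–B–D), so this is third inversion.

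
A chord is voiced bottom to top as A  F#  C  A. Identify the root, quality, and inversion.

The pitch classes A, F#, C arrange in thirds as F#–A–C: an F# diminished triad.
The lowest note is A, the third of the chord, so this is first inversion (figured bass 6).

F# diminished, first inversion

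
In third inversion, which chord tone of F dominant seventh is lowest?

Eb

F dominant seventh is F–A–C–Eb. Third inversion places the seventh in the bass: Eb.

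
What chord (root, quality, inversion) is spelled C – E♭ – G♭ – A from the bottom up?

Reducing to letter names: C, Eb, Gb, A. These stack in thirds as A–C–Eb–Gb — an A diminished seventh chord.
C is the third of A diminished seventh; third in the bass means first inversion (figured bass 6/5).

A diminished seventh, first inversion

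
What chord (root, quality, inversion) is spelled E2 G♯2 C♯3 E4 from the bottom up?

The pitch classes E, G#, C# arrange in thirds as C#–E–G#: a C# minor triad.
E is the third of C# minor; third in the bass means first inversion (figured bass 6).

C# minor, first inversion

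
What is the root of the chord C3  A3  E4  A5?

A

The distinct letter names are C, A, E. Arranged as a stack of thirds they read A–C–E, so A is the root (an A minor triad).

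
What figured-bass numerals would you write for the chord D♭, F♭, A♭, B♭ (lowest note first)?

The notes Db, Fb, Ab, Bb stack in thirds as Bb–Db–Fb–Ab — a Bb half-diminished seventh chord. The bass Db is the third, so this is first inversion: figured 6/5.

6/5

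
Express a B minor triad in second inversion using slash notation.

Bm/F#

Second inversion of B minor has the fifth (F#) in the bass. As a slash chord: Bm/F#.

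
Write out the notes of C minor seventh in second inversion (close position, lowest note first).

The chord tones are C–Eb–G–Bb. With the fifth (G) lowest for second inversion: G, Bb, C, Eb.

G, Bb, C, Eb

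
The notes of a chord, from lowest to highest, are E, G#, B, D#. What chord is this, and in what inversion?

The distinct note names are E, G#, B, D#. Stacked in thirds they read E–G#–B–D#, which is a major seventh chord on E.
The lowest note is E, the root of the chord, so this is root position (figured bass 7).

E major seventh, root position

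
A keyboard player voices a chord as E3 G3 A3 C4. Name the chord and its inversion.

A minor seventh, second inversion

The distinct note names are E, G, A, C. Stacked in thirds they read A–C–E–G, which is a minor seventh chord on A.
The lowest note is E, the fifth of the chord, so this is second inversion (figured bass 4/3).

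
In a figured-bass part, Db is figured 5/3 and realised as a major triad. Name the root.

Db

The figures 5/3 mean the root of the chord is in the bass. If Db is the root of a major triad, the root is Db (chord tones Db–F–Ab).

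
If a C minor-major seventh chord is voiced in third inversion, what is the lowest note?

B

In third inversion the seventh is lowest. For C minor-major seventh (C–Eb–G–B) that is B.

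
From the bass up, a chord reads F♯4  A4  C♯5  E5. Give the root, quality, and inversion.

Reducing to letter names: F#, A, C#, E. These stack in thirds as F#–A–C#–E — an F# minor seventh chord.
F# is the root of F# minor seventh; root in the bass means root position (figured bass 7).

F# minor seventh, root position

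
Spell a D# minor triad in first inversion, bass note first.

F#, A#, D#

The chord tones are D#–F#–A#. With the third (F#) lowest for first inversion: F#, A#, D#.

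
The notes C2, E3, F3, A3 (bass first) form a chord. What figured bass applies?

The notes C, E, F, A stack in thirds as F–A–C–E — an F major seventh chord. The bass C is the fifth, so this is second inversion: figured 4/3.

4/3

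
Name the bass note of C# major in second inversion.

G#

The fifth of C# major (C#–E#–G#) is G#; that is the bass in second inversion.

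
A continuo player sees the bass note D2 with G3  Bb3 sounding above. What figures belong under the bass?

The notes D, G, Bb stack in thirds as G–Bb–D — a G minor triad. The bass D is the fifth, so this is second inversion: figured 6/4.

6/4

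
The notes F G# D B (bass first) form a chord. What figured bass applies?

4/2

The notes F, G#, D, B stack in thirds as G#–B–D–F — a G# diminished seventh chord. The bass F is the seventh, so this is third inversion: figured 4/2.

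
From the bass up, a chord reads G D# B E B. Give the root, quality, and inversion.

Reducing to letter names: G, D#, B, E. These stack in thirds as E–G–B–D# — an E minor-major seventh chord.
The lowest note is G, the third of the chord, so this is first inversion (figured bass 6/5).

E minor-major seventh, first inversion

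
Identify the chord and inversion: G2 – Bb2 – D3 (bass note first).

The pitch classes G, Bb, D arrange in thirds as G–Bb–D: a G minor triad.
G is the root of G minor; root in the bass means root position (figured bass 5/3).

G minor, root position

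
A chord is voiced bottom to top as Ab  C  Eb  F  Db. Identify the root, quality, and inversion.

The distinct note names are Ab, C, Eb, F, Db. Stacked in thirds they read Db–F–Ab–C–Eb, which is a major ninth chord on Db.
With the fifth (Ab) in the bass, the chord is in second inversion.

Db major ninth, second inversion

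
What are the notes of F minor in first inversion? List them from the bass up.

The chord tones are F–Ab–C. With the third (Ab) lowest for first inversion: Ab, C, F.

Ab, C, F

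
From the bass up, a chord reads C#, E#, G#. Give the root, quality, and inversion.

C# major, root position

The pitch classes C#, E#, G# arrange in thirds as C#–E#–G#: a C# major triad.
With the root (C#) in the bass, the chord is in root position (figured bass 5/3).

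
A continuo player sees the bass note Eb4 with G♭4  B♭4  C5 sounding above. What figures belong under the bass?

6/5

The notes Eb, Gb, Bb, C stack in thirds as C–Eb–Gb–Bb — a C half-diminished seventh chord. The bass Eb is the third, so this is first inversion: figured 6/5.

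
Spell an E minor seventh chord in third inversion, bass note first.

D, E, G, B

The chord tones are E–G–B–D. With the seventh (D) lowest for third inversion: D, E, G, B.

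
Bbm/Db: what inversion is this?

Bbm/Db means Bb minor with Db in the bass. Db is the third of Bb minor (Bb–Db–F), so this is first inversion.

first inversion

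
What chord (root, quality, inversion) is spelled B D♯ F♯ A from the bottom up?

The pitch classes B, D#, F#, A arrange in thirds as B–D#–F#–A: a B dominant seventh chord.
The lowest note is B, the root of the chord, so this is root position (figured bass 7).

B dominant seventh, root position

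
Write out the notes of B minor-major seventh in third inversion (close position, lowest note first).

The chord tones are B–D–F#–A#. With the seventh (A#) lowest for third inversion: A#, B, D, F#.

A#, B, D, F#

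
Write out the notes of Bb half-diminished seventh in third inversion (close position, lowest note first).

Ab, Bb, Db, Fb

Spelling Bb half-diminished seventh: Bb–Db–Fb–Ab. In third inversion the seventh is bass, giving Ab, Bb, Db, Fb from the bottom.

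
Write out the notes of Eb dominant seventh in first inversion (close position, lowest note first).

The chord tones are Eb–G–Bb–Db. With the third (G) lowest for first inversion: G, Bb, Db, Eb.

G, Bb, Db, Eb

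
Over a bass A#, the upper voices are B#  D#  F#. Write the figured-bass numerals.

4/2

The notes A#, B#, D#, F# stack in thirds as B#–D#–F#–A# — a B# half-diminished seventh chord. The bass A# is the seventh, so this is third inversion: figured 4/2.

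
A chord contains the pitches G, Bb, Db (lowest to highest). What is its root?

The distinct letter names are G, Bb, Db. Arranged as a stack of thirds they read G–Bb–Db, so G is the root (a G diminished triad).

G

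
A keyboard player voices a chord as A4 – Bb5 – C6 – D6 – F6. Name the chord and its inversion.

Bb major ninth, third inversion

Reducing to letter names: A, Bb, C, D, F. These stack in thirds as Bb–D–F–A–C — a Bb major ninth chord.
A is the seventh of Bb major ninth; seventh in the bass means third inversion.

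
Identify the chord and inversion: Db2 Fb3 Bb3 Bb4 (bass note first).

The distinct note names are Db, Fb, Bb. Stacked in thirds they read Bb–Db–Fb, which is a diminished triad on Bb.
The lowest note is Db, the third of the chord, so this is first inversion (figured bass 6).

Bb diminished, first inversion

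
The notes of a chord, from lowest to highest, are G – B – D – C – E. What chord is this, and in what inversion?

Reducing to letter names: G, B, D, C, E. These stack in thirds as C–E–G–B–D — a C major ninth chord.
With the fifth (G) in the bass, the chord is in second inversion.

C major ninth, second inversion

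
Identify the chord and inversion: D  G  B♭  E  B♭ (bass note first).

E half-diminished seventh, third inversion

Reducing to letter names: D, G, Bb, E. These stack in thirds as E–G–Bb–D — an E half-diminished seventh chord.
With the seventh (D) in the bass, the chord is in third inversion (figured bass 4/2).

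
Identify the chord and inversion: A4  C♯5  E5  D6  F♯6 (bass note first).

The pitch classes A, C#, E, D, F# arrange in thirds as D–F#–A–C#–E: a D major ninth chord.
The lowest note is A, the fifth of the chord, so this is second inversion.

D major ninth, second inversion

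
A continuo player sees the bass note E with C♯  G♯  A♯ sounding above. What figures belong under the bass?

4/3

The notes E, C#, G#, A# stack in thirds as A#–C#–E–G# — an A# half-diminished seventh chord. The bass E is the fifth, so this is second inversion: figured 4/3.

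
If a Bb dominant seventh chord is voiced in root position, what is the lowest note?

Bb

Bb dominant seventh is Bb–D–F–Ab. Root position places the root in the bass: Bb.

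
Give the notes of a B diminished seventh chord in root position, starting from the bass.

B, D, F, Ab

Spelling B diminished seventh: B–D–F–Ab. In root position the root is bass, giving B, D, F, Ab from the bottom.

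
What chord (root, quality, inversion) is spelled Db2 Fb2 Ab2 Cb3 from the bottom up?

The pitch classes Db, Fb, Ab, Cb arrange in thirds as Db–Fb–Ab–Cb: a Db minor seventh chord.
Db is the root of Db minor seventh; root in the bass means root position (figured bass 7).

Db minor seventh, root position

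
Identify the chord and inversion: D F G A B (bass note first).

Reducing to letter names: D, F, G, A, B. These stack in thirds as G–B–D–F–A — a G dominant ninth chord.
The lowest note is D, the fifth of the chord, so this is second inversion.

G dominant ninth, second inversion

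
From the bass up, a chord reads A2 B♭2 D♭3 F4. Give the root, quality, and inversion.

Bb minor-major seventh, third inversion

The distinct note names are A, Bb, Db, F. Stacked in thirds they read Bb–Db–F–A, which is a minor-major seventh chord on Bb.
The lowest note is A, the seventh of the chord, so this is third inversion (figured bass 4/2).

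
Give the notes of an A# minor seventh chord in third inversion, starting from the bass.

G#, A#, C#, E#

Spelling A# minor seventh: A#–C#–E#–G#. In third inversion the seventh is bass, giving G#, A#, C#, E# from the bottom.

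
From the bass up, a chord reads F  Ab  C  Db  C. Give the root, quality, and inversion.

Db major seventh, first inversion

The pitch classes F, Ab, C, Db arrange in thirds as Db–F–Ab–C: a Db major seventh chord.
With the third (F) in the bass, the chord is in first inversion (figured bass 6/5).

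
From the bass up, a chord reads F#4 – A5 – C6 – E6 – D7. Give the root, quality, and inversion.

D dominant ninth, first inversion

The distinct note names are F#, A, C, E, D. Stacked in thirds they read D–F#–A–C–E, which is a dominant ninth chord on D.
The lowest note is F#, the third of the chord, so this is first inversion.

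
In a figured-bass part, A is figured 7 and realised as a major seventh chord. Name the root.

The figures 7 mean the root of the chord is in the bass. If A is the root of a major seventh chord, the root is A (chord tones A–C#–E–G#).

A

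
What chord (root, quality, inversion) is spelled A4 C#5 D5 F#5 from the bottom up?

The distinct note names are A, C#, D, F#. Stacked in thirds they read D–F#–A–C#, which is a major seventh chord on D.
A is the fifth of D major seventh; fifth in the bass means second inversion (figured bass 4/3).

D major seventh, second inversion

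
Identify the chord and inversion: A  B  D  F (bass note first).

B half-diminished seventh, third inversion

The distinct note names are A, B, D, F. Stacked in thirds they read B–D–F–A, which is a half-diminished seventh chord on B.
A is the seventh of B half-diminished seventh; seventh in the bass means third inversion (figured bass 4/2).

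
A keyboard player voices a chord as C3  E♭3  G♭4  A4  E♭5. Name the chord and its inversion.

The pitch classes C, Eb, Gb, A arrange in thirds as A–C–Eb–Gb: an A diminished seventh chord.
With the third (C) in the bass, the chord is in first inversion (figured bass 6/5).

A diminished seventh, first inversion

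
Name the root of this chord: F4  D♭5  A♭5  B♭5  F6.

Bb

Reordering F, Db, Ab, Bb into stacked thirds gives Bb–Db–F–Ab; the bottom of that stack, Bb, is the root.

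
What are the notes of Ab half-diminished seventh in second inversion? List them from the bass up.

Ebb, Gb, Ab, Cb

The chord tones are Ab–Cb–Ebb–Gb. With the fifth (Ebb) lowest for second inversion: Ebb, Gb, Ab, Cb.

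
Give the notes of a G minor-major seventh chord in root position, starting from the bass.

Spelling G minor-major seventh: G–Bb–D–F#. In root position the root is bass, giving G, Bb, D, F# from the bottom.

G, Bb, D, F#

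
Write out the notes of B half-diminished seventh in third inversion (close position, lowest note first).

Spelling B half-diminished seventh: B–D–F–A. In third inversion the seventh is bass, giving A, B, D, F from the bottom.

A, B, D, F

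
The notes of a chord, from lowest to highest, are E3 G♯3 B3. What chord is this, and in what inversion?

The pitch classes E, G#, B arrange in thirds as E–G#–B: an E major triad.
The lowest note is E, the root of the chord, so this is root position (figured bass 5/3).

E major, root position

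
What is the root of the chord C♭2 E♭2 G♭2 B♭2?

The distinct letter names are Cb, Eb, Gb, Bb. Arranged as a stack of thirds they read Cb–Eb–Gb–Bb, so Cb is the root (a Cb major seventh chord).

Cb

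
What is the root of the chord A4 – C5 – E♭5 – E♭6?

A

A, C, Eb are the tones of an A diminished triad (A–C–Eb), making A the root.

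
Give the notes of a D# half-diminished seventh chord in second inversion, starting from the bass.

Spelling D# half-diminished seventh: D#–F#–A–C#. In second inversion the fifth is bass, giving A, C#, D#, F# from the bottom.

A, C#, D#, F#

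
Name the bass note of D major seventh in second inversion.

A

In second inversion the fifth is lowest. For D major seventh (D–F#–A–C#) that is A.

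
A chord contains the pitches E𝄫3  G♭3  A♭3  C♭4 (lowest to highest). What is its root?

Ebb, Gb, Ab, Cb are the tones of an Ab half-diminished seventh chord (Ab–Cb–Ebb–Gb), making Ab the root.

Ab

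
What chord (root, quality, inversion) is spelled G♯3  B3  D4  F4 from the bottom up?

The pitch classes G#, B, D, F arrange in thirds as G#–B–D–F: a G# diminished seventh chord.
G# is the root of G# diminished seventh; root in the bass means root position (figured bass 7).

G# diminished seventh, root position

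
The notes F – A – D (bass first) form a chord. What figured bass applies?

6

The notes F, A, D stack in thirds as D–F–A — a D minor triad. The bass F is the third, so this is first inversion: figured 6.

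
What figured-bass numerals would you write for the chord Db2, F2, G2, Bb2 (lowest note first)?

4/3

The notes Db, F, G, Bb stack in thirds as G–Bb–Db–F — a G half-diminished seventh chord. The bass Db is the fifth, so this is second inversion: figured 4/3.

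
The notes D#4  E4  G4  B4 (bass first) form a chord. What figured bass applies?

4/2

The notes D#, E, G, B stack in thirds as E–G–B–D# — an E minor-major seventh chord. The bass D# is the seventh, so this is third inversion: figured 4/2.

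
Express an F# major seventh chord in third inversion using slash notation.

F#maj7/E#

Third inversion of F# major seventh has the seventh (E#) in the bass. As a slash chord: F#maj7/E#.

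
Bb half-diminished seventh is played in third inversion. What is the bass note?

Ab

Bb half-diminished seventh is Bb–Db–Fb–Ab. Third inversion places the seventh in the bass: Ab.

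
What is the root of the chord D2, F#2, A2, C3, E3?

The distinct letter names are D, F#, A, C, E. Arranged as a stack of thirds they read D–F#–A–C–E, so D is the root (a D dominant ninth chord).

D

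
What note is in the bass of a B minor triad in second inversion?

F#

In second inversion the fifth is lowest. For B minor (B–D–F#) that is F#.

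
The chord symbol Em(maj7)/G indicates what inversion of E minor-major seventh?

first inversion

Em(maj7)/G means E minor-major seventh with G in the bass. G is the third of E minor-major seventh (E–G–B–D#), so this is first inversion.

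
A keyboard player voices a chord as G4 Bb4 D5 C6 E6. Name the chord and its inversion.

C dominant ninth, second inversion

Reducing to letter names: G, Bb, D, C, E. These stack in thirds as C–E–G–Bb–D — a C dominant ninth chord.
With the fifth (G) in the bass, the chord is in second inversion.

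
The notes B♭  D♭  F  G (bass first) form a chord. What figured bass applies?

The notes Bb, Db, F, G stack in thirds as G–Bb–Db–F — a G half-diminished seventh chord. The bass Bb is the third, so this is first inversion: figured 6/5.

6/5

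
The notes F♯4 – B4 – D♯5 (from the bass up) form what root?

B

Reordering F#, B, D# into stacked thirds gives B–D#–F#; the bottom of that stack, B, is the root.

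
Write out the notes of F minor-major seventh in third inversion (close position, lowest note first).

Spelling F minor-major seventh: F–Ab–C–E. In third inversion the seventh is bass, giving E, F, Ab, C from the bottom.

E, F, Ab, C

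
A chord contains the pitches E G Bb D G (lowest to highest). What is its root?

E

The distinct letter names are E, G, Bb, D. Arranged as a stack of thirds they read E–G–Bb–D, so E is the root (an E half-diminished seventh chord).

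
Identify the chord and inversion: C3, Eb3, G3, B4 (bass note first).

The distinct note names are C, Eb, G, B. Stacked in thirds they read C–Eb–G–B, which is a minor-major seventh chord on C.
The lowest note is C, the root of the chord, so this is root position (figured bass 7).

C minor-major seventh, root position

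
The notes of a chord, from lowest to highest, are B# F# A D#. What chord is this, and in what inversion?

B# diminished seventh, root position

Reducing to letter names: B#, F#, A, D#. These stack in thirds as B#–D#–F#–A — a B# diminished seventh chord.
B# is the root of B# diminished seventh; root in the bass means root position (figured bass 7).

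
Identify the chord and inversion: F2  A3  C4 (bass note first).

F major, root position

The distinct note names are F, A, C. Stacked in thirds they read F–A–C, which is a major triad on F.
The lowest note is F, the root of the chord, so this is root position (figured bass 5/3).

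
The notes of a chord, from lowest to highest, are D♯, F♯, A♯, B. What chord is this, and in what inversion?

The distinct note names are D#, F#, A#, B. Stacked in thirds they read B–D#–F#–A#, which is a major seventh chord on B.
With the third (D#) in the bass, the chord is in first inversion (figured bass 6/5).

B major seventh, first inversion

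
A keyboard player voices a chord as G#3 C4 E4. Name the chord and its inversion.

C augmented, second inversion

The distinct note names are G#, C, E. Stacked in thirds they read C–E–G#, which is an augmented triad on C.
The lowest note is G#, the fifth of the chord, so this is second inversion (figured bass 6/4).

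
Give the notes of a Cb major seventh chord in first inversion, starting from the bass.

Eb, Gb, Bb, Cb

The chord tones are Cb–Eb–Gb–Bb. With the third (Eb) lowest for first inversion: Eb, Gb, Bb, Cb.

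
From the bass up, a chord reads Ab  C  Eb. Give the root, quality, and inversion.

Ab major, root position

The distinct note names are Ab, C, Eb. Stacked in thirds they read Ab–C–Eb, which is a major triad on Ab.
With the root (Ab) in the bass, the chord is in root position (figured bass 5/3).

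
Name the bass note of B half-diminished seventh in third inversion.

A

In third inversion the seventh is lowest. For B half-diminished seventh (B–D–F–A) that is A.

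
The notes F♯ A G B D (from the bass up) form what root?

G

F#, A, G, B, D are the tones of a G major ninth chord (G–B–D–F#–A), making G the root.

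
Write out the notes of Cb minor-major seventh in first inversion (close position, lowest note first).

Ebb, Gb, Bb, Cb

The chord tones are Cb–Ebb–Gb–Bb. With the third (Ebb) lowest for first inversion: Ebb, Gb, Bb, Cb.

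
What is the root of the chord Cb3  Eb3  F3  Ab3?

F

Reordering Cb, Eb, F, Ab into stacked thirds gives F–Ab–Cb–Eb; the bottom of that stack, F, is the root.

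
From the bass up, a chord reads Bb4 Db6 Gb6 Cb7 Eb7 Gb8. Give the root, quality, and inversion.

The pitch classes Bb, Db, Gb, Cb, Eb arrange in thirds as Cb–Eb–Gb–Bb–Db: a Cb major ninth chord.
With the seventh (Bb) in the bass, the chord is in third inversion.

Cb major ninth, third inversion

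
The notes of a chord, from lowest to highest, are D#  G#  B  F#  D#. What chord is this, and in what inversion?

The pitch classes D#, G#, B, F# arrange in thirds as G#–B–D#–F#: a G# minor seventh chord.
With the fifth (D#) in the bass, the chord is in second inversion (figured bass 4/3).

G# minor seventh, second inversion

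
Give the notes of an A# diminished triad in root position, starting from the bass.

The chord tones are A#–C#–E. With the root (A#) lowest for root position: A#, C#, E.

A#, C#, E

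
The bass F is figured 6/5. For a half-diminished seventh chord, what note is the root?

D

The figures 6/5 mean the third of the chord is in the bass. If F is the third of a half-diminished seventh chord, the root is D (chord tones D–F–Ab–C).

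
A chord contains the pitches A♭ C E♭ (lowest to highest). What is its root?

Ab

The distinct letter names are Ab, C, Eb. Arranged as a stack of thirds they read Ab–C–Eb, so Ab is the root (an Ab major triad).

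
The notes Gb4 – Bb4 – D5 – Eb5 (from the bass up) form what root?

The distinct letter names are Gb, Bb, D, Eb. Arranged as a stack of thirds they read Eb–Gb–Bb–D, so Eb is the root (an Eb minor-major seventh chord).

Eb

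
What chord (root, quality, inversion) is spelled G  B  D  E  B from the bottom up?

Reducing to letter names: G, B, D, E. These stack in thirds as E–G–B–D — an E minor seventh chord.
G is the third of E minor seventh; third in the bass means first inversion (figured bass 6/5).

E minor seventh, first inversion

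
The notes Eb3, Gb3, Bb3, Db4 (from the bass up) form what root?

Eb

Reordering Eb, Gb, Bb, Db into stacked thirds gives Eb–Gb–Bb–Db; the bottom of that stack, Eb, is the root.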